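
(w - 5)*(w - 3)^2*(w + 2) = w^4 - 9*w^3 + 17*w^2 + 33*w - 90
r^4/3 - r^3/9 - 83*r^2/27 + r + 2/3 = (r/3 + 1)*(r - 3)*(r - 2/3)*(r + 1/3)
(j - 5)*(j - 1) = j^2 - 6*j + 5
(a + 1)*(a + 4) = a^2 + 5*a + 4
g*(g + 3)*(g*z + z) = g^3*z + 4*g^2*z + 3*g*z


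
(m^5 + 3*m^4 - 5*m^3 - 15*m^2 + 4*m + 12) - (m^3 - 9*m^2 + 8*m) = m^5 + 3*m^4 - 6*m^3 - 6*m^2 - 4*m + 12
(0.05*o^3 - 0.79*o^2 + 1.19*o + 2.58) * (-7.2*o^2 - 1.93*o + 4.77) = -0.36*o^5 + 5.5915*o^4 - 6.8048*o^3 - 24.641*o^2 + 0.696899999999999*o + 12.3066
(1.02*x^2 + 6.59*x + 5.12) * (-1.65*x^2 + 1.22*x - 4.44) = -1.683*x^4 - 9.6291*x^3 - 4.937*x^2 - 23.0132*x - 22.7328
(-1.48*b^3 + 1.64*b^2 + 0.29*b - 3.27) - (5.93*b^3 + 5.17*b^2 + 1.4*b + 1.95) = -7.41*b^3 - 3.53*b^2 - 1.11*b - 5.22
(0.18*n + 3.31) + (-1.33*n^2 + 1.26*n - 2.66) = -1.33*n^2 + 1.44*n + 0.65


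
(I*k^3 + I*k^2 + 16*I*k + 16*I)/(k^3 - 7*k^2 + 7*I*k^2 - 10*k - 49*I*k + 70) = I*(k^3 + k^2 + 16*k + 16)/(k^3 + 7*k^2*(-1 + I) - k*(10 + 49*I) + 70)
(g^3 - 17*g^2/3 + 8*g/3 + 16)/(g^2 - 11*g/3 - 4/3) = (3*g^2 - 5*g - 12)/(3*g + 1)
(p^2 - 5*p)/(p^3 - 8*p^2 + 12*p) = (p - 5)/(p^2 - 8*p + 12)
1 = 1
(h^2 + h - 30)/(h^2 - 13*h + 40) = (h + 6)/(h - 8)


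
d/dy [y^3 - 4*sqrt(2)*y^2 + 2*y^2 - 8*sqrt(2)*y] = 3*y^2 - 8*sqrt(2)*y + 4*y - 8*sqrt(2)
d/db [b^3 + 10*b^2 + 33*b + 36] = 3*b^2 + 20*b + 33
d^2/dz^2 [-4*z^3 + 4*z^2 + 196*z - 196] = 8 - 24*z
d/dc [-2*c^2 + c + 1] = 1 - 4*c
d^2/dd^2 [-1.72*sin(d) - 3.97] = 1.72*sin(d)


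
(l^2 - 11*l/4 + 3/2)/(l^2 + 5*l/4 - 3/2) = (l - 2)/(l + 2)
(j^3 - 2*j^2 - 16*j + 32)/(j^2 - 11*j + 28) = (j^2 + 2*j - 8)/(j - 7)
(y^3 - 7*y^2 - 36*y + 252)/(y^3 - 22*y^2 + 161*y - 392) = (y^2 - 36)/(y^2 - 15*y + 56)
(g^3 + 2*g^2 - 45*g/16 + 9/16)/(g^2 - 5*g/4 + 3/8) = (4*g^2 + 11*g - 3)/(2*(2*g - 1))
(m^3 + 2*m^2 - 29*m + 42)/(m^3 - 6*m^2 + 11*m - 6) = (m + 7)/(m - 1)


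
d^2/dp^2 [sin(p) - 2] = -sin(p)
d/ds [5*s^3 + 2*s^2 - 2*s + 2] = 15*s^2 + 4*s - 2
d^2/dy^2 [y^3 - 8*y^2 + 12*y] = 6*y - 16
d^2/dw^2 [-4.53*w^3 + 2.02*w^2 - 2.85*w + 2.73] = 4.04 - 27.18*w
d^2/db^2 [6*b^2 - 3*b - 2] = 12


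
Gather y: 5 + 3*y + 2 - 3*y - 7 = 0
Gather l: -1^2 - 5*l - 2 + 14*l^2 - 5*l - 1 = 14*l^2 - 10*l - 4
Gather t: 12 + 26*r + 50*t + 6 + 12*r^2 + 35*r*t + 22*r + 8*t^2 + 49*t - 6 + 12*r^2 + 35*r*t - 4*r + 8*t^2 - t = 24*r^2 + 44*r + 16*t^2 + t*(70*r + 98) + 12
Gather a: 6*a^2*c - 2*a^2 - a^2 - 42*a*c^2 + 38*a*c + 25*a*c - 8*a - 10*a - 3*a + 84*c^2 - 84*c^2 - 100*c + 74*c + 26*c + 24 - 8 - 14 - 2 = a^2*(6*c - 3) + a*(-42*c^2 + 63*c - 21)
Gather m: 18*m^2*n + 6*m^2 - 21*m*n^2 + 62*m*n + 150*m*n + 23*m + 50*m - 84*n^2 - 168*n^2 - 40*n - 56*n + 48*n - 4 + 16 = m^2*(18*n + 6) + m*(-21*n^2 + 212*n + 73) - 252*n^2 - 48*n + 12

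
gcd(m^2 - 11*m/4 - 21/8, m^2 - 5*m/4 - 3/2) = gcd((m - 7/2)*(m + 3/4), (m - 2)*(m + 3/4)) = m + 3/4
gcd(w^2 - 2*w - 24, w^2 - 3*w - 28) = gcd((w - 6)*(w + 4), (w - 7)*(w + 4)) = w + 4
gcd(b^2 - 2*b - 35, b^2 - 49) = b - 7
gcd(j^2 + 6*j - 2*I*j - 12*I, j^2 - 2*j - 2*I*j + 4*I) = j - 2*I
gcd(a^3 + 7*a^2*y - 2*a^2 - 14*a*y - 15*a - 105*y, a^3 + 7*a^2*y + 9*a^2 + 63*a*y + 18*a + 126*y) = a^2 + 7*a*y + 3*a + 21*y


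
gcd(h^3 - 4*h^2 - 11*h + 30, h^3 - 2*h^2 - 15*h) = h^2 - 2*h - 15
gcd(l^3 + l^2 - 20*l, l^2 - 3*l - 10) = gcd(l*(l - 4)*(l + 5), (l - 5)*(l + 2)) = 1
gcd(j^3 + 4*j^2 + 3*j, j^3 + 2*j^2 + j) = j^2 + j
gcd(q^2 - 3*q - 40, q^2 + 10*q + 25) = q + 5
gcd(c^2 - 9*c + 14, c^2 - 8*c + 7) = c - 7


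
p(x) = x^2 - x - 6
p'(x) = 2*x - 1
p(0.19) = -6.15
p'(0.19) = -0.62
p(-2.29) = 1.53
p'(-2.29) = -5.58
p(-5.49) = 29.63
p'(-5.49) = -11.98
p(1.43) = -5.39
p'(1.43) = 1.86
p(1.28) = -5.64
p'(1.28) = 1.56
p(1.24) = -5.70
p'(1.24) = 1.48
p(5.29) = 16.69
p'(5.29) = 9.58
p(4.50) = 9.75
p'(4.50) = 8.00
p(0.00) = -6.00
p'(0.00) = -1.00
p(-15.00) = 234.00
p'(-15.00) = -31.00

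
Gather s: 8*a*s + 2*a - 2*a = 8*a*s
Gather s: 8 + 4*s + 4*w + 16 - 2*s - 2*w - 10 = 2*s + 2*w + 14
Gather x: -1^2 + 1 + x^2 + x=x^2 + x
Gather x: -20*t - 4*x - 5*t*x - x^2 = -20*t - x^2 + x*(-5*t - 4)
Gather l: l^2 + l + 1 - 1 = l^2 + l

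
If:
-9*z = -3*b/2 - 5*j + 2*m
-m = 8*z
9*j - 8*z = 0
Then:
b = -206*z/27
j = 8*z/9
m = -8*z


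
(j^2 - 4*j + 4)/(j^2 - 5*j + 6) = (j - 2)/(j - 3)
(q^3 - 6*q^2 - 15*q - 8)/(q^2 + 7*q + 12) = (q^3 - 6*q^2 - 15*q - 8)/(q^2 + 7*q + 12)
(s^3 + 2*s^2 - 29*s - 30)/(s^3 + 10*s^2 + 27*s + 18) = (s - 5)/(s + 3)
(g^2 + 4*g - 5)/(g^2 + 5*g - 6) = (g + 5)/(g + 6)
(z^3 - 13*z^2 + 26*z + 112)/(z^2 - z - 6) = (z^2 - 15*z + 56)/(z - 3)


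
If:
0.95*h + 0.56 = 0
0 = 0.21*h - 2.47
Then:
No Solution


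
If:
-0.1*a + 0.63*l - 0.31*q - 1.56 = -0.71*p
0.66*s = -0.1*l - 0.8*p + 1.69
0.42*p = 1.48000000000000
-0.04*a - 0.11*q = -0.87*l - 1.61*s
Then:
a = -588.242857142857*s - 1690.15782312925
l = -6.6*s - 11.2904761904762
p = 3.52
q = 176.342857142857*s + 525.305442176871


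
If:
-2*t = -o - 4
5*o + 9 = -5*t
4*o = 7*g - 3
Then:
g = -107/105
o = -38/15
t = 11/15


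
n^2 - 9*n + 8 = (n - 8)*(n - 1)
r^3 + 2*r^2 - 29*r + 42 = (r - 3)*(r - 2)*(r + 7)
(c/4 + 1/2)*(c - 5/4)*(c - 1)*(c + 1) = c^4/4 + 3*c^3/16 - 7*c^2/8 - 3*c/16 + 5/8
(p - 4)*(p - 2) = p^2 - 6*p + 8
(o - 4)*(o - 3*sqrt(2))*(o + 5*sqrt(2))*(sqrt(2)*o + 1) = sqrt(2)*o^4 - 4*sqrt(2)*o^3 + 5*o^3 - 28*sqrt(2)*o^2 - 20*o^2 - 30*o + 112*sqrt(2)*o + 120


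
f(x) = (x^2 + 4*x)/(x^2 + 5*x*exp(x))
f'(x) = (2*x + 4)/(x^2 + 5*x*exp(x)) + (x^2 + 4*x)*(-5*x*exp(x) - 2*x - 5*exp(x))/(x^2 + 5*x*exp(x))^2 = (-5*x*exp(x) - 15*exp(x) - 4)/(x^2 + 10*x*exp(x) + 25*exp(2*x))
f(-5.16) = 0.23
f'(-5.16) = -0.15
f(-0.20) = 0.98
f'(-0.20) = -1.02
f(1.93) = 0.16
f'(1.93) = -0.13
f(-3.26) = -0.24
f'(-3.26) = -0.42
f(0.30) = 0.61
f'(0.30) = -0.53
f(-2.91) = -0.41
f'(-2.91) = -0.58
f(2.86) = 0.08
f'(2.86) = -0.06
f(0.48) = 0.52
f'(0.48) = -0.44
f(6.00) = 0.00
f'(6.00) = 0.00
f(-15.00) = 0.73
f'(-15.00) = -0.02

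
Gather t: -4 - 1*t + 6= 2 - t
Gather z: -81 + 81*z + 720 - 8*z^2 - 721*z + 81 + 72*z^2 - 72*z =64*z^2 - 712*z + 720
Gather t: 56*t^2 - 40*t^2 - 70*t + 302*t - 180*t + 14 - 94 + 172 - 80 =16*t^2 + 52*t + 12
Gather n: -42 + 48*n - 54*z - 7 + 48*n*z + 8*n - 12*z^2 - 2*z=n*(48*z + 56) - 12*z^2 - 56*z - 49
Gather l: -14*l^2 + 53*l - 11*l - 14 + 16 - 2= -14*l^2 + 42*l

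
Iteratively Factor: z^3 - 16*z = (z)*(z^2 - 16) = z*(z - 4)*(z + 4)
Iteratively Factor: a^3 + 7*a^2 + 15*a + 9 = (a + 3)*(a^2 + 4*a + 3) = (a + 1)*(a + 3)*(a + 3)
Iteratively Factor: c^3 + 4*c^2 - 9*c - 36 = (c + 3)*(c^2 + c - 12) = (c + 3)*(c + 4)*(c - 3)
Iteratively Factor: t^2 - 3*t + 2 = (t - 2)*(t - 1)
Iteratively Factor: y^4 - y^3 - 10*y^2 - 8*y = (y + 2)*(y^3 - 3*y^2 - 4*y) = (y - 4)*(y + 2)*(y^2 + y) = y*(y - 4)*(y + 2)*(y + 1)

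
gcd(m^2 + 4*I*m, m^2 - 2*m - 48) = 1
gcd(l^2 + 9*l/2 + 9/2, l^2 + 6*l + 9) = l + 3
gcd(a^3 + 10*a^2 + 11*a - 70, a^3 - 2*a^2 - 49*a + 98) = a^2 + 5*a - 14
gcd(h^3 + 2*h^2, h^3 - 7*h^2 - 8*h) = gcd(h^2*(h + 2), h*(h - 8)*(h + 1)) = h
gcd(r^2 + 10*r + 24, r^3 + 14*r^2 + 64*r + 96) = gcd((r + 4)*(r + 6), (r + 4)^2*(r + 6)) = r^2 + 10*r + 24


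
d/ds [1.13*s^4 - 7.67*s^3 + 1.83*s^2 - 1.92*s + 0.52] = 4.52*s^3 - 23.01*s^2 + 3.66*s - 1.92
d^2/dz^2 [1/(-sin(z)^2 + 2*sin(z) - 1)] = 2*(2*sin(z) + 3)/(sin(z) - 1)^3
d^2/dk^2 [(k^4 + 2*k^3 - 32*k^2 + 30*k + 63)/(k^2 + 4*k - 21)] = 2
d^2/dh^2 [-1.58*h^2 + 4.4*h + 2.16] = -3.16000000000000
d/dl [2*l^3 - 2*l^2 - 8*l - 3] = 6*l^2 - 4*l - 8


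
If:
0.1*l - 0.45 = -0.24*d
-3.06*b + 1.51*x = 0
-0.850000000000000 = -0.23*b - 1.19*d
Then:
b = 0.493464052287582*x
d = 0.714285714285714 - 0.0953754050639864*x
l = 0.228900972153567*x + 2.78571428571429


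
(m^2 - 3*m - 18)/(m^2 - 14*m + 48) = (m + 3)/(m - 8)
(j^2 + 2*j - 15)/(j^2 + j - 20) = (j - 3)/(j - 4)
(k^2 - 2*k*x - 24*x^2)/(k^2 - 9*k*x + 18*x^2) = (-k - 4*x)/(-k + 3*x)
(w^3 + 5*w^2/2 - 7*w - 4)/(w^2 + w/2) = w + 2 - 8/w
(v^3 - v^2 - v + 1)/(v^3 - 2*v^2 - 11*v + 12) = (v^2 - 1)/(v^2 - v - 12)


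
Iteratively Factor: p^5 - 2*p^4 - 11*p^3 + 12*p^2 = (p - 4)*(p^4 + 2*p^3 - 3*p^2) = p*(p - 4)*(p^3 + 2*p^2 - 3*p) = p^2*(p - 4)*(p^2 + 2*p - 3) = p^2*(p - 4)*(p + 3)*(p - 1)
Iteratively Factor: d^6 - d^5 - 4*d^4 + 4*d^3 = (d + 2)*(d^5 - 3*d^4 + 2*d^3) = (d - 2)*(d + 2)*(d^4 - d^3) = d*(d - 2)*(d + 2)*(d^3 - d^2) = d^2*(d - 2)*(d + 2)*(d^2 - d) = d^2*(d - 2)*(d - 1)*(d + 2)*(d)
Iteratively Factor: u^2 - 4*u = (u)*(u - 4)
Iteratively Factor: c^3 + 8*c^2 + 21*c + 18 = (c + 3)*(c^2 + 5*c + 6) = (c + 3)^2*(c + 2)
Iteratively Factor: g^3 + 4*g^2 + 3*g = (g + 1)*(g^2 + 3*g) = g*(g + 1)*(g + 3)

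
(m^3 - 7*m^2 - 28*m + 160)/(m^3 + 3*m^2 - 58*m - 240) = (m - 4)/(m + 6)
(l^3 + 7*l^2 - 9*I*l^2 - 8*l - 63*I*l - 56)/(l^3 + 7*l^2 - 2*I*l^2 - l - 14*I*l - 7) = (l - 8*I)/(l - I)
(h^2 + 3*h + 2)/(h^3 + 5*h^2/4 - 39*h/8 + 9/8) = 8*(h^2 + 3*h + 2)/(8*h^3 + 10*h^2 - 39*h + 9)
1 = 1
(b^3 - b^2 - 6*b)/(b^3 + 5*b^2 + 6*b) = (b - 3)/(b + 3)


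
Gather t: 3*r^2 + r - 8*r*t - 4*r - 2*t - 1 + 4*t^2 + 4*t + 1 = 3*r^2 - 3*r + 4*t^2 + t*(2 - 8*r)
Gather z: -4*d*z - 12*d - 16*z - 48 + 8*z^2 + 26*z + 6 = -12*d + 8*z^2 + z*(10 - 4*d) - 42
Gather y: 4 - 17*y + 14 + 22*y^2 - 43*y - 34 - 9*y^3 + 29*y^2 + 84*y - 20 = -9*y^3 + 51*y^2 + 24*y - 36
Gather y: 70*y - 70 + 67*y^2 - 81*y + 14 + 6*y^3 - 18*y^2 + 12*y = 6*y^3 + 49*y^2 + y - 56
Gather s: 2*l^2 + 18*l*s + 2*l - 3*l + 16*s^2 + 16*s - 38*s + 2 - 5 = 2*l^2 - l + 16*s^2 + s*(18*l - 22) - 3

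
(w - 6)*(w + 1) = w^2 - 5*w - 6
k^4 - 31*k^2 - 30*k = k*(k - 6)*(k + 1)*(k + 5)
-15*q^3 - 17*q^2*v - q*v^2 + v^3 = (-5*q + v)*(q + v)*(3*q + v)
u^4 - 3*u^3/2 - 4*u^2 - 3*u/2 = u*(u - 3)*(u + 1/2)*(u + 1)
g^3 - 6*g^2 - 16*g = g*(g - 8)*(g + 2)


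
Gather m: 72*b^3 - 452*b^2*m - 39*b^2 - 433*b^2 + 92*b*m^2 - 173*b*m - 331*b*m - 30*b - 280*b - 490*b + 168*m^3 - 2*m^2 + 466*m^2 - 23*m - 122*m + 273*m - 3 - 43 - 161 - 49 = 72*b^3 - 472*b^2 - 800*b + 168*m^3 + m^2*(92*b + 464) + m*(-452*b^2 - 504*b + 128) - 256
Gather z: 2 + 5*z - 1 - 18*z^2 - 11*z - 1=-18*z^2 - 6*z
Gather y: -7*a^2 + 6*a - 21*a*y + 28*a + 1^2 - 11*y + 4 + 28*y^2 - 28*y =-7*a^2 + 34*a + 28*y^2 + y*(-21*a - 39) + 5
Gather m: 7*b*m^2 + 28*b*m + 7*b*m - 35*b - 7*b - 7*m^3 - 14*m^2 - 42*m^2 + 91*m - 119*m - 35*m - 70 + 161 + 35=-42*b - 7*m^3 + m^2*(7*b - 56) + m*(35*b - 63) + 126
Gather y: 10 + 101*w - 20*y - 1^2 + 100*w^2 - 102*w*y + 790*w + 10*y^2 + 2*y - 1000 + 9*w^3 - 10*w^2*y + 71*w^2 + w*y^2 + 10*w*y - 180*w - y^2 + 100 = 9*w^3 + 171*w^2 + 711*w + y^2*(w + 9) + y*(-10*w^2 - 92*w - 18) - 891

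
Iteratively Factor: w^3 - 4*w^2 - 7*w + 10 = (w - 5)*(w^2 + w - 2) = (w - 5)*(w - 1)*(w + 2)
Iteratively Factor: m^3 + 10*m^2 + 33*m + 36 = (m + 3)*(m^2 + 7*m + 12) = (m + 3)^2*(m + 4)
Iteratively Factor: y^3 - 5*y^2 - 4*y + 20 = (y + 2)*(y^2 - 7*y + 10) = (y - 5)*(y + 2)*(y - 2)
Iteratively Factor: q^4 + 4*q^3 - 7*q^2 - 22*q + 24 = (q + 4)*(q^3 - 7*q + 6) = (q + 3)*(q + 4)*(q^2 - 3*q + 2) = (q - 1)*(q + 3)*(q + 4)*(q - 2)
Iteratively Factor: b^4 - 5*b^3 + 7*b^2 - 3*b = (b)*(b^3 - 5*b^2 + 7*b - 3) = b*(b - 3)*(b^2 - 2*b + 1) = b*(b - 3)*(b - 1)*(b - 1)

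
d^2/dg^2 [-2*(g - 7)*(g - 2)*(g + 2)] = 28 - 12*g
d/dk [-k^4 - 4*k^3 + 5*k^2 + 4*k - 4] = -4*k^3 - 12*k^2 + 10*k + 4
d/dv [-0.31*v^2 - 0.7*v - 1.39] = -0.62*v - 0.7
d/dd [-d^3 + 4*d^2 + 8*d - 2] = -3*d^2 + 8*d + 8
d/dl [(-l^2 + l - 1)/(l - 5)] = (-l^2 + 10*l - 4)/(l^2 - 10*l + 25)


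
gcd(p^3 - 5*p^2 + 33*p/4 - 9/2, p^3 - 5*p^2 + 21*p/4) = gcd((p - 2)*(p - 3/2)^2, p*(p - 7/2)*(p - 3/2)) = p - 3/2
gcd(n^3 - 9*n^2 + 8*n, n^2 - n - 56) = n - 8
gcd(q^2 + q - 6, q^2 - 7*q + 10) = q - 2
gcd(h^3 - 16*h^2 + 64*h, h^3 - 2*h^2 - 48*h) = h^2 - 8*h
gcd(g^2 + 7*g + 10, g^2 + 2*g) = g + 2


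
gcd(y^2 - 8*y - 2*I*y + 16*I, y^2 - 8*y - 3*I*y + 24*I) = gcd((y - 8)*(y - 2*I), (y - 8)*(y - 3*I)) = y - 8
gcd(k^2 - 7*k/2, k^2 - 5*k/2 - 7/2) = k - 7/2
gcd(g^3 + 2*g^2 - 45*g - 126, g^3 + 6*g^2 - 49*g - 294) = g^2 - g - 42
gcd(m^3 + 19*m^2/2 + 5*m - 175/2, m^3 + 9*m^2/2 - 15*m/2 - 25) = m^2 + 5*m/2 - 25/2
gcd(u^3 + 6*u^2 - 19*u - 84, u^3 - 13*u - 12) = u^2 - u - 12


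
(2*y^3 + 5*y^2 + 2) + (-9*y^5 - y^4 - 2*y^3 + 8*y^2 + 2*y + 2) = -9*y^5 - y^4 + 13*y^2 + 2*y + 4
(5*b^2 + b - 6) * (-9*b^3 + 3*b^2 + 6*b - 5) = -45*b^5 + 6*b^4 + 87*b^3 - 37*b^2 - 41*b + 30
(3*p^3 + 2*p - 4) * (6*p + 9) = 18*p^4 + 27*p^3 + 12*p^2 - 6*p - 36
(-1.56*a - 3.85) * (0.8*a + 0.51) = -1.248*a^2 - 3.8756*a - 1.9635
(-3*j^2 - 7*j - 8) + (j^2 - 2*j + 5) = -2*j^2 - 9*j - 3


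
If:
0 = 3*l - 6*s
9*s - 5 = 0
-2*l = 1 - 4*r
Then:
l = 10/9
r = 29/36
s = 5/9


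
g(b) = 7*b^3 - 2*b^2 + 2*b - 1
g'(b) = 21*b^2 - 4*b + 2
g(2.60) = 113.71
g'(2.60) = 133.56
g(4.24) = 505.10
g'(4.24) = 362.57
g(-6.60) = -2113.79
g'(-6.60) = 943.16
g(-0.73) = -6.25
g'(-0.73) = 16.11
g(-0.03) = -1.06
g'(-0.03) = 2.14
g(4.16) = 476.65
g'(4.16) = 348.78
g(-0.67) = -5.34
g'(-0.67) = 14.11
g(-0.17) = -1.43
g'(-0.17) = 3.29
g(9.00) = 4958.00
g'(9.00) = 1667.00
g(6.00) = 1451.00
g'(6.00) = 734.00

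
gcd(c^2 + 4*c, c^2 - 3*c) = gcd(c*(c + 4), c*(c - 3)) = c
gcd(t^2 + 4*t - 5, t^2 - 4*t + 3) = t - 1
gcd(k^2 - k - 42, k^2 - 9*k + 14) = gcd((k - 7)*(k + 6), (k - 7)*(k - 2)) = k - 7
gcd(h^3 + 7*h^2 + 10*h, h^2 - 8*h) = h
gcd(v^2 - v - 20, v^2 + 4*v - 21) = 1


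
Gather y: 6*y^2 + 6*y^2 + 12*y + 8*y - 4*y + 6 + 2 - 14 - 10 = 12*y^2 + 16*y - 16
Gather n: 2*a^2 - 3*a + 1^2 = 2*a^2 - 3*a + 1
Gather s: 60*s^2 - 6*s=60*s^2 - 6*s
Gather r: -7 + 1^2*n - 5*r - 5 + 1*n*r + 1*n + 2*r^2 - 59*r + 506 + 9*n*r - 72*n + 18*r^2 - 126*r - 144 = -70*n + 20*r^2 + r*(10*n - 190) + 350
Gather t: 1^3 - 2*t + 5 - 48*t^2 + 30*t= -48*t^2 + 28*t + 6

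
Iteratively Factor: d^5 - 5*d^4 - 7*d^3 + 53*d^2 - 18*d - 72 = (d - 3)*(d^4 - 2*d^3 - 13*d^2 + 14*d + 24) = (d - 3)*(d + 1)*(d^3 - 3*d^2 - 10*d + 24) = (d - 3)*(d + 1)*(d + 3)*(d^2 - 6*d + 8) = (d - 4)*(d - 3)*(d + 1)*(d + 3)*(d - 2)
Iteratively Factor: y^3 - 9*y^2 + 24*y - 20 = (y - 2)*(y^2 - 7*y + 10) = (y - 2)^2*(y - 5)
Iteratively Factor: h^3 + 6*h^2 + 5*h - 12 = (h + 4)*(h^2 + 2*h - 3) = (h + 3)*(h + 4)*(h - 1)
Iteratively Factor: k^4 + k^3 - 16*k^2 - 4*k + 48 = (k + 4)*(k^3 - 3*k^2 - 4*k + 12) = (k - 3)*(k + 4)*(k^2 - 4) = (k - 3)*(k - 2)*(k + 4)*(k + 2)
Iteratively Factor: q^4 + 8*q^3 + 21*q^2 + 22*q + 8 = (q + 4)*(q^3 + 4*q^2 + 5*q + 2) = (q + 1)*(q + 4)*(q^2 + 3*q + 2) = (q + 1)*(q + 2)*(q + 4)*(q + 1)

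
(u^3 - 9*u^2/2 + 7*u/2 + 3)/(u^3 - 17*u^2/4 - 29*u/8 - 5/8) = 4*(u^2 - 5*u + 6)/(4*u^2 - 19*u - 5)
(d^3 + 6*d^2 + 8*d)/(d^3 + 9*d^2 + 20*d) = (d + 2)/(d + 5)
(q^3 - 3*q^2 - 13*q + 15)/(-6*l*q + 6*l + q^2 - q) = (q^2 - 2*q - 15)/(-6*l + q)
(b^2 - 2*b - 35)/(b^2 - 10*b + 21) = (b + 5)/(b - 3)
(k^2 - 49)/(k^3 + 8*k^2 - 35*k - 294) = (k - 7)/(k^2 + k - 42)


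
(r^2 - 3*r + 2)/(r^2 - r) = (r - 2)/r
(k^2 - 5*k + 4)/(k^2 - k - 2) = (-k^2 + 5*k - 4)/(-k^2 + k + 2)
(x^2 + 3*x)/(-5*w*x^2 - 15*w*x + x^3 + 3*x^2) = 1/(-5*w + x)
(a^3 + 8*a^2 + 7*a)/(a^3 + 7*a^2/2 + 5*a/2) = 2*(a + 7)/(2*a + 5)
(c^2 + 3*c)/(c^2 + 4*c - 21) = c*(c + 3)/(c^2 + 4*c - 21)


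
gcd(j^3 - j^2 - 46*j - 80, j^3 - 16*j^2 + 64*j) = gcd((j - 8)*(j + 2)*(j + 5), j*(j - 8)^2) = j - 8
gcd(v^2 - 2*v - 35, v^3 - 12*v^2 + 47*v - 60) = 1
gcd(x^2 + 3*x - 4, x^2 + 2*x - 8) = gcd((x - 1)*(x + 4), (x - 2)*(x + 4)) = x + 4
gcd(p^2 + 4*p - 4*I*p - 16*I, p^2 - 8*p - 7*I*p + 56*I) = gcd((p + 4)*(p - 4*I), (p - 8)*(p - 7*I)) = 1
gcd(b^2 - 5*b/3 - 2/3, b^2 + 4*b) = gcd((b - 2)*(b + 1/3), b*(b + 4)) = 1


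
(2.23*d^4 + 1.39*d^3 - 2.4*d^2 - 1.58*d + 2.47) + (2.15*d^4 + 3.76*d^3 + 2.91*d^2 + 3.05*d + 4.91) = 4.38*d^4 + 5.15*d^3 + 0.51*d^2 + 1.47*d + 7.38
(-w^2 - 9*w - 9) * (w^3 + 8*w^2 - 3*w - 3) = -w^5 - 17*w^4 - 78*w^3 - 42*w^2 + 54*w + 27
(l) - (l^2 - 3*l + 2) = -l^2 + 4*l - 2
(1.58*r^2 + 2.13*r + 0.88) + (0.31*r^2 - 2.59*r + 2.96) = 1.89*r^2 - 0.46*r + 3.84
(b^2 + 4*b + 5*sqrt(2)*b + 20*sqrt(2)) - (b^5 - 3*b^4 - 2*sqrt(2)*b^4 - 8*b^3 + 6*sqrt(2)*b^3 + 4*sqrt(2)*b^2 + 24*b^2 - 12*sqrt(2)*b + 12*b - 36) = -b^5 + 2*sqrt(2)*b^4 + 3*b^4 - 6*sqrt(2)*b^3 + 8*b^3 - 23*b^2 - 4*sqrt(2)*b^2 - 8*b + 17*sqrt(2)*b + 20*sqrt(2) + 36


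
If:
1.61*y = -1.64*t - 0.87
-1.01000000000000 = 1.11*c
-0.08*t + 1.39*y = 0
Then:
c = -0.91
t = -0.50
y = -0.03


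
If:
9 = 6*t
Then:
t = 3/2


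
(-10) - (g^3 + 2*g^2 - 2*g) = -g^3 - 2*g^2 + 2*g - 10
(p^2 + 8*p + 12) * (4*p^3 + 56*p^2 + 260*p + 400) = 4*p^5 + 88*p^4 + 756*p^3 + 3152*p^2 + 6320*p + 4800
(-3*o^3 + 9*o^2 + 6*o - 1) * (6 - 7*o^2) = 21*o^5 - 63*o^4 - 60*o^3 + 61*o^2 + 36*o - 6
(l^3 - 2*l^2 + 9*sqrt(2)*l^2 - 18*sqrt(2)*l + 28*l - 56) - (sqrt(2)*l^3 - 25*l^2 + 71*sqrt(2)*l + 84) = -sqrt(2)*l^3 + l^3 + 9*sqrt(2)*l^2 + 23*l^2 - 89*sqrt(2)*l + 28*l - 140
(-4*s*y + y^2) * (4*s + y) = -16*s^2*y + y^3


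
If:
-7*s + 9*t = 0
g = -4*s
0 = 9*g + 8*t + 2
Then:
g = -18/67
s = 9/134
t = 7/134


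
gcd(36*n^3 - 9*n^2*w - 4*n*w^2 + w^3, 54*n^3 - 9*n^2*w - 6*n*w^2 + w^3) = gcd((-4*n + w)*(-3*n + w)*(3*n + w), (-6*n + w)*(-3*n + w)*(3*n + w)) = -9*n^2 + w^2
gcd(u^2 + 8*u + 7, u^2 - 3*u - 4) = u + 1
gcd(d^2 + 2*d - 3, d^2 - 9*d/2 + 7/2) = d - 1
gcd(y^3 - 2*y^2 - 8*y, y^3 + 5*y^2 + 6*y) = y^2 + 2*y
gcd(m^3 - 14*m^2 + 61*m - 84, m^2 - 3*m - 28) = m - 7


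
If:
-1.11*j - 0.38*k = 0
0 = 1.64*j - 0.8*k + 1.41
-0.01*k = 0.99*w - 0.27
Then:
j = -0.35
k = 1.04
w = 0.26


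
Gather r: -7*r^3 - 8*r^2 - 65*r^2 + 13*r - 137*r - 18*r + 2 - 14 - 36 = -7*r^3 - 73*r^2 - 142*r - 48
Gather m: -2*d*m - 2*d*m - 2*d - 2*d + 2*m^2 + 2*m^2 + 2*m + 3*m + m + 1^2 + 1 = -4*d + 4*m^2 + m*(6 - 4*d) + 2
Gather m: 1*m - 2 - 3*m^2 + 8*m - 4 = -3*m^2 + 9*m - 6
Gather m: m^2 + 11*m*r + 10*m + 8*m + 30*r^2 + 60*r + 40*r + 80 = m^2 + m*(11*r + 18) + 30*r^2 + 100*r + 80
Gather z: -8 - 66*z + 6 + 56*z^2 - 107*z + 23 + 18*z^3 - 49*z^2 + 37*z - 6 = 18*z^3 + 7*z^2 - 136*z + 15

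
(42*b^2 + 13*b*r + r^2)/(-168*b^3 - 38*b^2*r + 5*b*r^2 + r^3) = (6*b + r)/(-24*b^2 - 2*b*r + r^2)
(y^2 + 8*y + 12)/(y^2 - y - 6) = (y + 6)/(y - 3)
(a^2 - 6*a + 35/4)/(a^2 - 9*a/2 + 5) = (a - 7/2)/(a - 2)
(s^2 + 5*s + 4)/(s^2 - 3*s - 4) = (s + 4)/(s - 4)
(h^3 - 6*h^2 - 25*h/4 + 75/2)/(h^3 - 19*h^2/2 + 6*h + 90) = (h - 5/2)/(h - 6)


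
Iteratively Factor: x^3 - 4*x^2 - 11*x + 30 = (x + 3)*(x^2 - 7*x + 10) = (x - 5)*(x + 3)*(x - 2)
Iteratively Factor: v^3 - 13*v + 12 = (v - 1)*(v^2 + v - 12) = (v - 3)*(v - 1)*(v + 4)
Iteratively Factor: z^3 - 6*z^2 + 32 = (z - 4)*(z^2 - 2*z - 8) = (z - 4)^2*(z + 2)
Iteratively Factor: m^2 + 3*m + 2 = (m + 1)*(m + 2)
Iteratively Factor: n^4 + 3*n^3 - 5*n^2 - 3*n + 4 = (n - 1)*(n^3 + 4*n^2 - n - 4) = (n - 1)*(n + 4)*(n^2 - 1) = (n - 1)*(n + 1)*(n + 4)*(n - 1)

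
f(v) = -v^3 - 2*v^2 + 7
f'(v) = -3*v^2 - 4*v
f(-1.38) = 5.82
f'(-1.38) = -0.19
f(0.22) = 6.89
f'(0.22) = -1.03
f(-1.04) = 5.96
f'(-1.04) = 0.92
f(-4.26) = 48.01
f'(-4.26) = -37.40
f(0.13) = 6.96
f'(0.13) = -0.57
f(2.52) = -21.70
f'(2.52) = -29.13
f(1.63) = -2.64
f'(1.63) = -14.49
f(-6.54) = 201.18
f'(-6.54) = -102.15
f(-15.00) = 2932.00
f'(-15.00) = -615.00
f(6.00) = -281.00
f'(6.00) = -132.00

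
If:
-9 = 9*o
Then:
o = -1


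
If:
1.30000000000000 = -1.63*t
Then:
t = -0.80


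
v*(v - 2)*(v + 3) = v^3 + v^2 - 6*v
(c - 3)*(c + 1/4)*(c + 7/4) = c^3 - c^2 - 89*c/16 - 21/16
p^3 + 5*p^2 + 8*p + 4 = (p + 1)*(p + 2)^2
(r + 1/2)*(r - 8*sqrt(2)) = r^2 - 8*sqrt(2)*r + r/2 - 4*sqrt(2)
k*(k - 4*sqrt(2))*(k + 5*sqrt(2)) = k^3 + sqrt(2)*k^2 - 40*k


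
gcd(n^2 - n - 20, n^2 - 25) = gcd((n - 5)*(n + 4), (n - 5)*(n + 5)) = n - 5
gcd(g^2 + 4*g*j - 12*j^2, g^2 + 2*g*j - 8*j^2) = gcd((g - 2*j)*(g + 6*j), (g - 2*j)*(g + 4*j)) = g - 2*j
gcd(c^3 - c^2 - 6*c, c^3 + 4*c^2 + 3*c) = c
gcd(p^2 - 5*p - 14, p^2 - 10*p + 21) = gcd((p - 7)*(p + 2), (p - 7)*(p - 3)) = p - 7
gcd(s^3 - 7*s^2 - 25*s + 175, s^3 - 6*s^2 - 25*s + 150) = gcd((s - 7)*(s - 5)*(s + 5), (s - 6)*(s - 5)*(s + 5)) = s^2 - 25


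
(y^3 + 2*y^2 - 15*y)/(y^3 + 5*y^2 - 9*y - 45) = y/(y + 3)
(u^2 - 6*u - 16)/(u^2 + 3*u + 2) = (u - 8)/(u + 1)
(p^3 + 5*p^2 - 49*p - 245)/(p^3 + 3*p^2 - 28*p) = (p^2 - 2*p - 35)/(p*(p - 4))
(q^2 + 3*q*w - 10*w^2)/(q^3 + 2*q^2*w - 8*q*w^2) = (q + 5*w)/(q*(q + 4*w))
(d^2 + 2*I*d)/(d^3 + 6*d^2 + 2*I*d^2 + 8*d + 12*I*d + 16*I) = d/(d^2 + 6*d + 8)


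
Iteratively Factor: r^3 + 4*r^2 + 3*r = (r + 1)*(r^2 + 3*r) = r*(r + 1)*(r + 3)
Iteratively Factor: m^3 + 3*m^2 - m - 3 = (m + 3)*(m^2 - 1) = (m - 1)*(m + 3)*(m + 1)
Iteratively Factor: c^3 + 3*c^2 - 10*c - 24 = (c + 2)*(c^2 + c - 12) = (c - 3)*(c + 2)*(c + 4)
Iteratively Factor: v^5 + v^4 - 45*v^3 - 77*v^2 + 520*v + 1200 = (v - 5)*(v^4 + 6*v^3 - 15*v^2 - 152*v - 240) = (v - 5)*(v + 4)*(v^3 + 2*v^2 - 23*v - 60) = (v - 5)*(v + 3)*(v + 4)*(v^2 - v - 20) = (v - 5)^2*(v + 3)*(v + 4)*(v + 4)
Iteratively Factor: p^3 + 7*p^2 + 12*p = (p + 3)*(p^2 + 4*p) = (p + 3)*(p + 4)*(p)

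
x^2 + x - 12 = (x - 3)*(x + 4)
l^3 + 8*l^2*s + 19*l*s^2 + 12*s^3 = (l + s)*(l + 3*s)*(l + 4*s)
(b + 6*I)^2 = b^2 + 12*I*b - 36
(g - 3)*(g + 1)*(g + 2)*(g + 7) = g^4 + 7*g^3 - 7*g^2 - 55*g - 42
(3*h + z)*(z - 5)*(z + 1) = 3*h*z^2 - 12*h*z - 15*h + z^3 - 4*z^2 - 5*z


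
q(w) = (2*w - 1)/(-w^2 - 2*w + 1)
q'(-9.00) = 0.05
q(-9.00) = 0.31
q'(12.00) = 0.01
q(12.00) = -0.14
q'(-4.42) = 0.51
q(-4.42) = 1.01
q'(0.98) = -0.01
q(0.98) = -0.50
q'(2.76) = 0.07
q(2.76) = -0.37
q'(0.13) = -0.43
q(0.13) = -1.02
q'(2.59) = 0.07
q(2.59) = -0.38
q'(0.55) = -3.06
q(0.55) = -0.25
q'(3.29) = 0.06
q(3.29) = -0.34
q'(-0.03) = 0.06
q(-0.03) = -1.00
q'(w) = (2*w - 1)*(2*w + 2)/(-w^2 - 2*w + 1)^2 + 2/(-w^2 - 2*w + 1) = 2*w*(w - 1)/(w^4 + 4*w^3 + 2*w^2 - 4*w + 1)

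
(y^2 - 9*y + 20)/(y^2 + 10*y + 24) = (y^2 - 9*y + 20)/(y^2 + 10*y + 24)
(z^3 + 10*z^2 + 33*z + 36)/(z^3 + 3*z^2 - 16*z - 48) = (z + 3)/(z - 4)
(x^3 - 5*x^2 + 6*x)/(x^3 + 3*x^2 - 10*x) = (x - 3)/(x + 5)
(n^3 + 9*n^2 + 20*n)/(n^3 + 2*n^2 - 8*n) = (n + 5)/(n - 2)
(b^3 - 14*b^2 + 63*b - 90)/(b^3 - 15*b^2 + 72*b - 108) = (b - 5)/(b - 6)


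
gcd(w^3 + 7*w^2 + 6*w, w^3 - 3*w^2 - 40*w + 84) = w + 6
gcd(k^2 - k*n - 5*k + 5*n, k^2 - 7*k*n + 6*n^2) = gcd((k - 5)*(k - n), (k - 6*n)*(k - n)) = k - n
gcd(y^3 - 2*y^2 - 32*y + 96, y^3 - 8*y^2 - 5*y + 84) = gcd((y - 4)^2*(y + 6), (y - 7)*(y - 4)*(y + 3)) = y - 4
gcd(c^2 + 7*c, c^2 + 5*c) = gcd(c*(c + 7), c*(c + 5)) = c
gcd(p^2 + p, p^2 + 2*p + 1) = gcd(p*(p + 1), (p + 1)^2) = p + 1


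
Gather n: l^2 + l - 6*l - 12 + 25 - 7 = l^2 - 5*l + 6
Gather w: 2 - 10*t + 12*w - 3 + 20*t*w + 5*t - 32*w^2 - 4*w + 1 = -5*t - 32*w^2 + w*(20*t + 8)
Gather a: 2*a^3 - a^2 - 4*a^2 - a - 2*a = 2*a^3 - 5*a^2 - 3*a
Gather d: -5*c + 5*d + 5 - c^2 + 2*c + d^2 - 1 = -c^2 - 3*c + d^2 + 5*d + 4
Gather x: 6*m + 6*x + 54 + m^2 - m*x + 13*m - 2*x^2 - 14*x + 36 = m^2 + 19*m - 2*x^2 + x*(-m - 8) + 90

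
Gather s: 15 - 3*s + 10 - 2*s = 25 - 5*s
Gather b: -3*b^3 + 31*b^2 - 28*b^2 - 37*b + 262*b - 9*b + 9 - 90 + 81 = -3*b^3 + 3*b^2 + 216*b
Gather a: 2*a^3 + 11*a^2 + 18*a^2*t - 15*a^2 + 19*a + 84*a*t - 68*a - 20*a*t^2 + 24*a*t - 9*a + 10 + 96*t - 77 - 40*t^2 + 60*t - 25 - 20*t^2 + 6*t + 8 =2*a^3 + a^2*(18*t - 4) + a*(-20*t^2 + 108*t - 58) - 60*t^2 + 162*t - 84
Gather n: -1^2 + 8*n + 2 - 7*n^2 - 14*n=-7*n^2 - 6*n + 1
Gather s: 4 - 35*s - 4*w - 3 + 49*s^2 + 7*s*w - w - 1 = 49*s^2 + s*(7*w - 35) - 5*w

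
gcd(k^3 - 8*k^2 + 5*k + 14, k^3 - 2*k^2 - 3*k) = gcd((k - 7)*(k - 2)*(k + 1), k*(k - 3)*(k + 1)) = k + 1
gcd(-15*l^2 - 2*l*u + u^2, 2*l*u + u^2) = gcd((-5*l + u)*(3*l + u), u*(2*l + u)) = 1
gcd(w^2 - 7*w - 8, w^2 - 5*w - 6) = w + 1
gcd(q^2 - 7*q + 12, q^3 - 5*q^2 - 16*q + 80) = q - 4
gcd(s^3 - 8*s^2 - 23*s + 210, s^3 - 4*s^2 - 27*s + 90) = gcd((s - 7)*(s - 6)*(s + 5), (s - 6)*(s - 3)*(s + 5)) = s^2 - s - 30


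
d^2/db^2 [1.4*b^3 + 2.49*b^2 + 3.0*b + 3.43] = 8.4*b + 4.98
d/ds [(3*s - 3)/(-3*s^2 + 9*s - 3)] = (-s^2 + 3*s + (s - 1)*(2*s - 3) - 1)/(s^2 - 3*s + 1)^2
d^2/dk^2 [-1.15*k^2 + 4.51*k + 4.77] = -2.30000000000000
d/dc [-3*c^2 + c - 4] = 1 - 6*c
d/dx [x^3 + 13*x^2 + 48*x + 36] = 3*x^2 + 26*x + 48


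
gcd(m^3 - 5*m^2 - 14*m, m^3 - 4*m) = m^2 + 2*m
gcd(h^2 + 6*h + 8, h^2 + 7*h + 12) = h + 4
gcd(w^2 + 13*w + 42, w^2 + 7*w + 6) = w + 6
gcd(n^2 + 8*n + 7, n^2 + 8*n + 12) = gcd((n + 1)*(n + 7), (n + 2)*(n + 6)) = 1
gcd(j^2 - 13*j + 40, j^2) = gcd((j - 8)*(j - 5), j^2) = 1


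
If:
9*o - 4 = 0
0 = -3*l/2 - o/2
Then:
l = -4/27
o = 4/9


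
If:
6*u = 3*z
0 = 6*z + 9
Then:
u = -3/4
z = -3/2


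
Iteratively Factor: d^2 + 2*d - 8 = (d - 2)*(d + 4)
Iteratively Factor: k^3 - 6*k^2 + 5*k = (k - 1)*(k^2 - 5*k) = k*(k - 1)*(k - 5)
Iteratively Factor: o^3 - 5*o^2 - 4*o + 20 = (o - 5)*(o^2 - 4) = (o - 5)*(o - 2)*(o + 2)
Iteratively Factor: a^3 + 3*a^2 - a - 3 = (a + 3)*(a^2 - 1) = (a + 1)*(a + 3)*(a - 1)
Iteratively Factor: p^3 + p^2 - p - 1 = (p - 1)*(p^2 + 2*p + 1) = (p - 1)*(p + 1)*(p + 1)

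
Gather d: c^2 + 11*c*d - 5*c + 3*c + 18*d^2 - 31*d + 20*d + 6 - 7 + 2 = c^2 - 2*c + 18*d^2 + d*(11*c - 11) + 1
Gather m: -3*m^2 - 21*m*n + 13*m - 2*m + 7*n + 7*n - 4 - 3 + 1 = -3*m^2 + m*(11 - 21*n) + 14*n - 6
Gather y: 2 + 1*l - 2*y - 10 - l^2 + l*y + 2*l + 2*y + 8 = -l^2 + l*y + 3*l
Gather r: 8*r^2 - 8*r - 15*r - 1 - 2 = 8*r^2 - 23*r - 3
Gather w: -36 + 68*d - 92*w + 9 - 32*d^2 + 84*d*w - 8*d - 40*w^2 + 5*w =-32*d^2 + 60*d - 40*w^2 + w*(84*d - 87) - 27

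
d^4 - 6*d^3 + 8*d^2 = d^2*(d - 4)*(d - 2)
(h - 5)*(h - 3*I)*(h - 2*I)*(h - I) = h^4 - 5*h^3 - 6*I*h^3 - 11*h^2 + 30*I*h^2 + 55*h + 6*I*h - 30*I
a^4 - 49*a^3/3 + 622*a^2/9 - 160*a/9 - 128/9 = (a - 8)^2*(a - 2/3)*(a + 1/3)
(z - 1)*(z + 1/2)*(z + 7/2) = z^3 + 3*z^2 - 9*z/4 - 7/4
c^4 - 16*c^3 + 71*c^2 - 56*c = c*(c - 8)*(c - 7)*(c - 1)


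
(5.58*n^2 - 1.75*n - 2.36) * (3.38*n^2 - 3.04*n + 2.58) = 18.8604*n^4 - 22.8782*n^3 + 11.7396*n^2 + 2.6594*n - 6.0888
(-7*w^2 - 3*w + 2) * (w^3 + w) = -7*w^5 - 3*w^4 - 5*w^3 - 3*w^2 + 2*w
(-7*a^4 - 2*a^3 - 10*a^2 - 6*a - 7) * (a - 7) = -7*a^5 + 47*a^4 + 4*a^3 + 64*a^2 + 35*a + 49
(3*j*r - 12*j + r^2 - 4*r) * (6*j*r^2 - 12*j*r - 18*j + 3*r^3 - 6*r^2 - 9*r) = 18*j^2*r^3 - 108*j^2*r^2 + 90*j^2*r + 216*j^2 + 15*j*r^4 - 90*j*r^3 + 75*j*r^2 + 180*j*r + 3*r^5 - 18*r^4 + 15*r^3 + 36*r^2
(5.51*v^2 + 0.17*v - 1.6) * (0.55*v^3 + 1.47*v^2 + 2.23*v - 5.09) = 3.0305*v^5 + 8.1932*v^4 + 11.6572*v^3 - 30.0188*v^2 - 4.4333*v + 8.144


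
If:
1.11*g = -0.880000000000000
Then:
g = -0.79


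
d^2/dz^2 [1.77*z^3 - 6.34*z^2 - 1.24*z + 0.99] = 10.62*z - 12.68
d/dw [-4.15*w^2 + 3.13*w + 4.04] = 3.13 - 8.3*w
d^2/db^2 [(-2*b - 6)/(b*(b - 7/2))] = 8*(-4*b^3 - 36*b^2 + 126*b - 147)/(b^3*(8*b^3 - 84*b^2 + 294*b - 343))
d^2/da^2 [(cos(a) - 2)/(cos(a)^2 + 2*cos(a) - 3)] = (-9*(1 - cos(2*a))^2*cos(a)/4 + 5*(1 - cos(2*a))^2/2 - 11*cos(a)/2 + 17*cos(2*a) - 3*cos(3*a) + cos(5*a)/2 - 9)/((cos(a) - 1)^3*(cos(a) + 3)^3)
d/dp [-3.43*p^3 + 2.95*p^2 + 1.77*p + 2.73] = -10.29*p^2 + 5.9*p + 1.77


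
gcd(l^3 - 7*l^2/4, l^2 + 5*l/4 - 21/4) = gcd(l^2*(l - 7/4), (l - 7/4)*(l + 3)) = l - 7/4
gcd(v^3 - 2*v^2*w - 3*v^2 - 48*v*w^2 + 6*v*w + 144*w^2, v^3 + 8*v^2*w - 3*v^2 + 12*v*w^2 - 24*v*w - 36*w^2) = v^2 + 6*v*w - 3*v - 18*w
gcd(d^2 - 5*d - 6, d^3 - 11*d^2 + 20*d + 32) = d + 1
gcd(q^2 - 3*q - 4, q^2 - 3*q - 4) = q^2 - 3*q - 4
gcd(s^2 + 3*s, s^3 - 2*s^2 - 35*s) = s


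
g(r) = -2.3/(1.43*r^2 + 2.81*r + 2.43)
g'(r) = -2.3*(-2.86*r - 2.81)/(1.43*r^2 + 2.81*r + 2.43)^2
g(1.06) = -0.33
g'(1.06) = 0.27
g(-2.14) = -0.78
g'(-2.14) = -0.87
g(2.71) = -0.11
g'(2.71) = 0.06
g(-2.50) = -0.53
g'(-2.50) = -0.53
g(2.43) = -0.13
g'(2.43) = 0.07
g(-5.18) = -0.09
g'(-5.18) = -0.04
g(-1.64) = -1.38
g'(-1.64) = -1.55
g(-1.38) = -1.80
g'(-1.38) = -1.61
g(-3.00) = -0.33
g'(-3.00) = -0.28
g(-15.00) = -0.01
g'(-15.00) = -0.00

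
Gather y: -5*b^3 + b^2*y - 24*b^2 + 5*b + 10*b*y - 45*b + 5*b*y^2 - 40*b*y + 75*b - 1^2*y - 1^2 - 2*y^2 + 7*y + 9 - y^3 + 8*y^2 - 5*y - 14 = -5*b^3 - 24*b^2 + 35*b - y^3 + y^2*(5*b + 6) + y*(b^2 - 30*b + 1) - 6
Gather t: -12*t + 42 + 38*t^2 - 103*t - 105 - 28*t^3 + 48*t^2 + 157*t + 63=-28*t^3 + 86*t^2 + 42*t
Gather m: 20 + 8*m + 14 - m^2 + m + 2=-m^2 + 9*m + 36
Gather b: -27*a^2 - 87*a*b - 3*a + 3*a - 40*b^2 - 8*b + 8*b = -27*a^2 - 87*a*b - 40*b^2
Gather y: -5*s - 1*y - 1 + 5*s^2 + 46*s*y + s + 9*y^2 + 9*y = 5*s^2 - 4*s + 9*y^2 + y*(46*s + 8) - 1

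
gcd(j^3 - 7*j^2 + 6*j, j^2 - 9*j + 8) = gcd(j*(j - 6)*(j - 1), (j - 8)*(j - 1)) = j - 1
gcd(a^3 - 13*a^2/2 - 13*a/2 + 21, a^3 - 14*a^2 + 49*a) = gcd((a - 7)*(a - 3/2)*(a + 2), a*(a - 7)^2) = a - 7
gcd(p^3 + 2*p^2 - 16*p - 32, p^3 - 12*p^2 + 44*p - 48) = p - 4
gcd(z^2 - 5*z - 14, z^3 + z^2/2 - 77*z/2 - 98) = z - 7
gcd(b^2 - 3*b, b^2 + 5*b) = b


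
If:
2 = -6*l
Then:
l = -1/3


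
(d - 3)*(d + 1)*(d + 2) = d^3 - 7*d - 6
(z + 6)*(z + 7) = z^2 + 13*z + 42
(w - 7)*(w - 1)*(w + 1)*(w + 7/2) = w^4 - 7*w^3/2 - 51*w^2/2 + 7*w/2 + 49/2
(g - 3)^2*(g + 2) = g^3 - 4*g^2 - 3*g + 18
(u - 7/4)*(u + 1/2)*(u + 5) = u^3 + 15*u^2/4 - 57*u/8 - 35/8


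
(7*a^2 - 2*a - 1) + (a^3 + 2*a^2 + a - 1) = a^3 + 9*a^2 - a - 2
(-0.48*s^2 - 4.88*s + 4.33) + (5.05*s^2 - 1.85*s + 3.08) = 4.57*s^2 - 6.73*s + 7.41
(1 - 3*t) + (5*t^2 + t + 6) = 5*t^2 - 2*t + 7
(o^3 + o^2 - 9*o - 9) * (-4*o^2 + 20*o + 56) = -4*o^5 + 16*o^4 + 112*o^3 - 88*o^2 - 684*o - 504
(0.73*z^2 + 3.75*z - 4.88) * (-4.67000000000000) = -3.4091*z^2 - 17.5125*z + 22.7896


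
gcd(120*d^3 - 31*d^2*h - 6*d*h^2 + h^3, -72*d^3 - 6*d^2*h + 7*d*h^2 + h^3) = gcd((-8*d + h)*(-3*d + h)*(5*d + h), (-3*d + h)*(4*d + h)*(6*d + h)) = 3*d - h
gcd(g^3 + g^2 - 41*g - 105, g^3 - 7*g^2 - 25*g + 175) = g^2 - 2*g - 35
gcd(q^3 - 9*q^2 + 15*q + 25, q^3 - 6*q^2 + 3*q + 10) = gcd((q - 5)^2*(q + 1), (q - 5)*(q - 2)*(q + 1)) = q^2 - 4*q - 5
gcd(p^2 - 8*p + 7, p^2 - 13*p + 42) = p - 7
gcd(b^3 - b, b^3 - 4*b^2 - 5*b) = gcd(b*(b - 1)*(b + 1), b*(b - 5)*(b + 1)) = b^2 + b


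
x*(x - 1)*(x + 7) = x^3 + 6*x^2 - 7*x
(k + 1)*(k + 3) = k^2 + 4*k + 3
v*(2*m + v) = 2*m*v + v^2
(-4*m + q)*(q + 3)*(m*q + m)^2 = -4*m^3*q^3 - 20*m^3*q^2 - 28*m^3*q - 12*m^3 + m^2*q^4 + 5*m^2*q^3 + 7*m^2*q^2 + 3*m^2*q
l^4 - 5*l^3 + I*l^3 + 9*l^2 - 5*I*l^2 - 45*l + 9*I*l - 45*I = (l - 5)*(l - 3*I)*(l + I)*(l + 3*I)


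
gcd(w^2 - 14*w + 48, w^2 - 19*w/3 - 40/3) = w - 8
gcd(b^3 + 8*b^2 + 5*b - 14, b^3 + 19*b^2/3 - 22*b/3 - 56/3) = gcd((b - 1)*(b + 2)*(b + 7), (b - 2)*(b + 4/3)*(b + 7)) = b + 7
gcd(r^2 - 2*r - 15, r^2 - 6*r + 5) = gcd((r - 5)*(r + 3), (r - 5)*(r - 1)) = r - 5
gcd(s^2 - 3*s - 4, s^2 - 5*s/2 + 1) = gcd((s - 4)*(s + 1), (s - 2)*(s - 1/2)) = 1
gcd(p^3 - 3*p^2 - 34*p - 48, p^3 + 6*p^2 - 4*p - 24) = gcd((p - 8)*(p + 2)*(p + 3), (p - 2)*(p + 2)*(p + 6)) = p + 2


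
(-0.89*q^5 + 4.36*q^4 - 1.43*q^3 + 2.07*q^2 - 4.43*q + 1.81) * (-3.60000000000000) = 3.204*q^5 - 15.696*q^4 + 5.148*q^3 - 7.452*q^2 + 15.948*q - 6.516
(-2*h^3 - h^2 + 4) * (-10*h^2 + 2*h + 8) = 20*h^5 + 6*h^4 - 18*h^3 - 48*h^2 + 8*h + 32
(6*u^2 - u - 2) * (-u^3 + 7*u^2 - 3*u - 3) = -6*u^5 + 43*u^4 - 23*u^3 - 29*u^2 + 9*u + 6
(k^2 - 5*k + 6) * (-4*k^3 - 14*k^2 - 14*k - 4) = -4*k^5 + 6*k^4 + 32*k^3 - 18*k^2 - 64*k - 24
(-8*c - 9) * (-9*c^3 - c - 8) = 72*c^4 + 81*c^3 + 8*c^2 + 73*c + 72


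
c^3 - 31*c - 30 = (c - 6)*(c + 1)*(c + 5)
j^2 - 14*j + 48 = (j - 8)*(j - 6)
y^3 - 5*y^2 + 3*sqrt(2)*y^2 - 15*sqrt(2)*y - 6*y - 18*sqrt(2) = (y - 6)*(y + 1)*(y + 3*sqrt(2))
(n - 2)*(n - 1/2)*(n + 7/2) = n^3 + n^2 - 31*n/4 + 7/2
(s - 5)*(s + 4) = s^2 - s - 20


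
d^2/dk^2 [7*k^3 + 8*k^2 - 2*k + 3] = 42*k + 16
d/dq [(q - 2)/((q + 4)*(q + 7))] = (-q^2 + 4*q + 50)/(q^4 + 22*q^3 + 177*q^2 + 616*q + 784)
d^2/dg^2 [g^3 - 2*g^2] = 6*g - 4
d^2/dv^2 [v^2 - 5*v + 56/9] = 2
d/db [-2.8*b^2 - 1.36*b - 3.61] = -5.6*b - 1.36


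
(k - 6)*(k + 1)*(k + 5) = k^3 - 31*k - 30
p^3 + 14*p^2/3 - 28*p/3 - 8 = (p - 2)*(p + 2/3)*(p + 6)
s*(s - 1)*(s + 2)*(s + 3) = s^4 + 4*s^3 + s^2 - 6*s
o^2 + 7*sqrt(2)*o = o*(o + 7*sqrt(2))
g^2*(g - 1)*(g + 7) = g^4 + 6*g^3 - 7*g^2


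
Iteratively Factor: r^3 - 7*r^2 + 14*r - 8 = (r - 2)*(r^2 - 5*r + 4) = (r - 4)*(r - 2)*(r - 1)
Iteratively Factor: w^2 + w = (w)*(w + 1)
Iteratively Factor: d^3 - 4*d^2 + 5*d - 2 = (d - 1)*(d^2 - 3*d + 2) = (d - 1)^2*(d - 2)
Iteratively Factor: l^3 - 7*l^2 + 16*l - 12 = (l - 2)*(l^2 - 5*l + 6) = (l - 3)*(l - 2)*(l - 2)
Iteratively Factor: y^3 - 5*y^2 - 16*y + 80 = (y - 5)*(y^2 - 16) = (y - 5)*(y + 4)*(y - 4)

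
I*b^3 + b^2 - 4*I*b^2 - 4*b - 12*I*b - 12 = (b - 6)*(b + 2)*(I*b + 1)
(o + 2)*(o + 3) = o^2 + 5*o + 6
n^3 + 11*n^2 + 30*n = n*(n + 5)*(n + 6)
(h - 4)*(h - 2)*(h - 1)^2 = h^4 - 8*h^3 + 21*h^2 - 22*h + 8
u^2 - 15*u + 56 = (u - 8)*(u - 7)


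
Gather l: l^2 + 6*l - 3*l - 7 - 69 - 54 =l^2 + 3*l - 130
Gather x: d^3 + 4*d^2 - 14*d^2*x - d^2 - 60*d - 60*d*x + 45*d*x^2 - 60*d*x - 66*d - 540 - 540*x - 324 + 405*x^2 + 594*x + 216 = d^3 + 3*d^2 - 126*d + x^2*(45*d + 405) + x*(-14*d^2 - 120*d + 54) - 648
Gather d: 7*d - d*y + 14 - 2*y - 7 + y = d*(7 - y) - y + 7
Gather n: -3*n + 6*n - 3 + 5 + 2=3*n + 4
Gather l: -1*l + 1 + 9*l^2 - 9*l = 9*l^2 - 10*l + 1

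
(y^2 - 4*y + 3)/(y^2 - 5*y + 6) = (y - 1)/(y - 2)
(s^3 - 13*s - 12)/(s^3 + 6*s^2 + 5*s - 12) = (s^2 - 3*s - 4)/(s^2 + 3*s - 4)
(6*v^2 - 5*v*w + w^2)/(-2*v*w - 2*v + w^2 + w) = (-3*v + w)/(w + 1)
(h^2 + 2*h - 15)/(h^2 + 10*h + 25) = (h - 3)/(h + 5)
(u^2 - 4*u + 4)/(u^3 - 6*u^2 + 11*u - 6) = (u - 2)/(u^2 - 4*u + 3)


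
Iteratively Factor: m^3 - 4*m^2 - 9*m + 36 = (m - 3)*(m^2 - m - 12) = (m - 4)*(m - 3)*(m + 3)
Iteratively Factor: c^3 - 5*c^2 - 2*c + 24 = (c + 2)*(c^2 - 7*c + 12) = (c - 3)*(c + 2)*(c - 4)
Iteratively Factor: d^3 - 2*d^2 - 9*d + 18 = (d + 3)*(d^2 - 5*d + 6) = (d - 3)*(d + 3)*(d - 2)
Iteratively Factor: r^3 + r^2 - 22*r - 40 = (r + 4)*(r^2 - 3*r - 10) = (r - 5)*(r + 4)*(r + 2)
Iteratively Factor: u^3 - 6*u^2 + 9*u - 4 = (u - 1)*(u^2 - 5*u + 4) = (u - 1)^2*(u - 4)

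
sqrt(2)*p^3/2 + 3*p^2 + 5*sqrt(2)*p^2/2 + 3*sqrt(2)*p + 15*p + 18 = (p + 3)*(p + 3*sqrt(2))*(sqrt(2)*p/2 + sqrt(2))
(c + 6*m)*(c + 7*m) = c^2 + 13*c*m + 42*m^2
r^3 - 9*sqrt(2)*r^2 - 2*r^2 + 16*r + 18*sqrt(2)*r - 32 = (r - 2)*(r - 8*sqrt(2))*(r - sqrt(2))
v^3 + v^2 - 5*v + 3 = (v - 1)^2*(v + 3)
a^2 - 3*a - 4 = (a - 4)*(a + 1)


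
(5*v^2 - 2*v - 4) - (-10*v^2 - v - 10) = 15*v^2 - v + 6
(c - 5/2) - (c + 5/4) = -15/4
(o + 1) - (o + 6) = -5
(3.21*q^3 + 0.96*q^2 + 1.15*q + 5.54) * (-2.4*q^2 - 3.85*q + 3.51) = -7.704*q^5 - 14.6625*q^4 + 4.8111*q^3 - 14.3539*q^2 - 17.2925*q + 19.4454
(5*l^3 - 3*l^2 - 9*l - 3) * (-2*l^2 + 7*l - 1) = -10*l^5 + 41*l^4 - 8*l^3 - 54*l^2 - 12*l + 3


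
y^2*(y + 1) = y^3 + y^2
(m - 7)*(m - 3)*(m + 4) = m^3 - 6*m^2 - 19*m + 84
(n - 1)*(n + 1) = n^2 - 1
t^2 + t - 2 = (t - 1)*(t + 2)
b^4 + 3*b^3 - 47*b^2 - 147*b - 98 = (b - 7)*(b + 1)*(b + 2)*(b + 7)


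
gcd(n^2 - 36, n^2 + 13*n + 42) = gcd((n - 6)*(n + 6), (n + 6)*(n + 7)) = n + 6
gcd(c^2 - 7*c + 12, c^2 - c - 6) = c - 3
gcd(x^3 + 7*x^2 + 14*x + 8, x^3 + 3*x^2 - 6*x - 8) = x^2 + 5*x + 4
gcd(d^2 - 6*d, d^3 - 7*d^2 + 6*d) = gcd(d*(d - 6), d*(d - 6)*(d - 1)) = d^2 - 6*d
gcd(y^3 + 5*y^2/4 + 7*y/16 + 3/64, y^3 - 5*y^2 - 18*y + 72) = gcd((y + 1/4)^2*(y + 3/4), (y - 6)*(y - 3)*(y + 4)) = 1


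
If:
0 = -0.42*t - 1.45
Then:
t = -3.45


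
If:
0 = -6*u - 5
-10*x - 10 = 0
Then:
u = -5/6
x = -1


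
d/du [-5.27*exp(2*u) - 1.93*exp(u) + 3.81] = (-10.54*exp(u) - 1.93)*exp(u)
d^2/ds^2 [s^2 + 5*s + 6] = 2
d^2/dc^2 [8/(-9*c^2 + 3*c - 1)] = 144*(9*c^2 - 3*c - (6*c - 1)^2 + 1)/(9*c^2 - 3*c + 1)^3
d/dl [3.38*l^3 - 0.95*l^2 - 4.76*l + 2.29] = 10.14*l^2 - 1.9*l - 4.76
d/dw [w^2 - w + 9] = 2*w - 1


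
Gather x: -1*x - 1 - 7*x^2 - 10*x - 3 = -7*x^2 - 11*x - 4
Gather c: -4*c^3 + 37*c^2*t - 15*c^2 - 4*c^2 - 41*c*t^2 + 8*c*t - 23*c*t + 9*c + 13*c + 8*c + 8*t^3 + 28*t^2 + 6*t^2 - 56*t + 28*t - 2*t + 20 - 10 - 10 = -4*c^3 + c^2*(37*t - 19) + c*(-41*t^2 - 15*t + 30) + 8*t^3 + 34*t^2 - 30*t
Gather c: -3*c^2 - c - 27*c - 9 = -3*c^2 - 28*c - 9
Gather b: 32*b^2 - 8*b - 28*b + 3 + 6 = 32*b^2 - 36*b + 9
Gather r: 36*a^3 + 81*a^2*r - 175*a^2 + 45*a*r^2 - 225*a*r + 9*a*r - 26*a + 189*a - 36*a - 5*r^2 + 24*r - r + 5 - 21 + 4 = 36*a^3 - 175*a^2 + 127*a + r^2*(45*a - 5) + r*(81*a^2 - 216*a + 23) - 12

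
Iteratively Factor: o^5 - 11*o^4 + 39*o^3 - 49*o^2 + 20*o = (o)*(o^4 - 11*o^3 + 39*o^2 - 49*o + 20) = o*(o - 1)*(o^3 - 10*o^2 + 29*o - 20) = o*(o - 1)^2*(o^2 - 9*o + 20) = o*(o - 4)*(o - 1)^2*(o - 5)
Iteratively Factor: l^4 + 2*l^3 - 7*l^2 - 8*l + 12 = (l - 1)*(l^3 + 3*l^2 - 4*l - 12) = (l - 1)*(l + 3)*(l^2 - 4) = (l - 1)*(l + 2)*(l + 3)*(l - 2)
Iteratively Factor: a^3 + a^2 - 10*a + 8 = (a - 1)*(a^2 + 2*a - 8) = (a - 2)*(a - 1)*(a + 4)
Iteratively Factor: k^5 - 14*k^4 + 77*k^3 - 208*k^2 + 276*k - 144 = (k - 2)*(k^4 - 12*k^3 + 53*k^2 - 102*k + 72) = (k - 3)*(k - 2)*(k^3 - 9*k^2 + 26*k - 24) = (k - 3)^2*(k - 2)*(k^2 - 6*k + 8) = (k - 4)*(k - 3)^2*(k - 2)*(k - 2)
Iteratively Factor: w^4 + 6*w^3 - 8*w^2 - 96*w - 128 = (w + 4)*(w^3 + 2*w^2 - 16*w - 32) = (w - 4)*(w + 4)*(w^2 + 6*w + 8) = (w - 4)*(w + 4)^2*(w + 2)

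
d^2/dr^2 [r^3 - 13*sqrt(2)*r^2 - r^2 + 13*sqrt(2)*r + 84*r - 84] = 6*r - 26*sqrt(2) - 2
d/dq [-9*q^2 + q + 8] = 1 - 18*q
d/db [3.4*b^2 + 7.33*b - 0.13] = 6.8*b + 7.33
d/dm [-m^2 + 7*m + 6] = 7 - 2*m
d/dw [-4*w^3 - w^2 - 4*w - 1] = -12*w^2 - 2*w - 4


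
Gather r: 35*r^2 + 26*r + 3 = 35*r^2 + 26*r + 3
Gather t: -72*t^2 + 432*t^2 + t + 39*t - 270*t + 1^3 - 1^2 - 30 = 360*t^2 - 230*t - 30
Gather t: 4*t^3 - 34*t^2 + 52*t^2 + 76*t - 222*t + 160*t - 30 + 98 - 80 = 4*t^3 + 18*t^2 + 14*t - 12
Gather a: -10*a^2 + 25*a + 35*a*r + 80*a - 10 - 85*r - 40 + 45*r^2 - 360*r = -10*a^2 + a*(35*r + 105) + 45*r^2 - 445*r - 50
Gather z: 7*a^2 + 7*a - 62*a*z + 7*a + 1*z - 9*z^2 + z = 7*a^2 + 14*a - 9*z^2 + z*(2 - 62*a)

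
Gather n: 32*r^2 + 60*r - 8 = 32*r^2 + 60*r - 8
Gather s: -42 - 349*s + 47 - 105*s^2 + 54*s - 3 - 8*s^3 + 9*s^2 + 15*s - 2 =-8*s^3 - 96*s^2 - 280*s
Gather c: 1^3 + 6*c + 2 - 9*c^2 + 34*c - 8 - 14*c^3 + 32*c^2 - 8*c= -14*c^3 + 23*c^2 + 32*c - 5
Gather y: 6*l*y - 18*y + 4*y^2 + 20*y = 4*y^2 + y*(6*l + 2)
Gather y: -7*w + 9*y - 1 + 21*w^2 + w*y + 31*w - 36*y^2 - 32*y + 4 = 21*w^2 + 24*w - 36*y^2 + y*(w - 23) + 3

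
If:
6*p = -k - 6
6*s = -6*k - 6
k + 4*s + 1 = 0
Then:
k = -1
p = -5/6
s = 0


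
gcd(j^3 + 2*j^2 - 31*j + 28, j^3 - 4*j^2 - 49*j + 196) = j^2 + 3*j - 28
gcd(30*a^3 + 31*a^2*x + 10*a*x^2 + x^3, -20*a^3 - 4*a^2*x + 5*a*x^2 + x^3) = 10*a^2 + 7*a*x + x^2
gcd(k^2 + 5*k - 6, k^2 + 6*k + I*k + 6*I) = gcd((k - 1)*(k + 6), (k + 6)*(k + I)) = k + 6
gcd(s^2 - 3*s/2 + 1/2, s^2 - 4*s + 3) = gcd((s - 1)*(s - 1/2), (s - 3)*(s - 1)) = s - 1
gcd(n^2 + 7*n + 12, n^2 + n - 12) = n + 4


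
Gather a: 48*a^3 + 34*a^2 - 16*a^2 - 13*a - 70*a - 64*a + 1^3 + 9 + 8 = 48*a^3 + 18*a^2 - 147*a + 18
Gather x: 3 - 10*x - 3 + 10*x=0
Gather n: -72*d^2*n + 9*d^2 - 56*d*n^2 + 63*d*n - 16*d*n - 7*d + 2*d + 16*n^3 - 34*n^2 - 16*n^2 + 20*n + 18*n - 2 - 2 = 9*d^2 - 5*d + 16*n^3 + n^2*(-56*d - 50) + n*(-72*d^2 + 47*d + 38) - 4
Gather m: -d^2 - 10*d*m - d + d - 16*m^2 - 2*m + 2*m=-d^2 - 10*d*m - 16*m^2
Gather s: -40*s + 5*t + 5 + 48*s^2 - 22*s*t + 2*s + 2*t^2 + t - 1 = 48*s^2 + s*(-22*t - 38) + 2*t^2 + 6*t + 4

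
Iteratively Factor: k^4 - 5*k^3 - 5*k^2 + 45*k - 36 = (k - 1)*(k^3 - 4*k^2 - 9*k + 36) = (k - 3)*(k - 1)*(k^2 - k - 12) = (k - 4)*(k - 3)*(k - 1)*(k + 3)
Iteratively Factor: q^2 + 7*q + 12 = (q + 3)*(q + 4)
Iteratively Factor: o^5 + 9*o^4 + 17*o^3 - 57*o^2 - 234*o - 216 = (o + 3)*(o^4 + 6*o^3 - o^2 - 54*o - 72) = (o + 2)*(o + 3)*(o^3 + 4*o^2 - 9*o - 36) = (o - 3)*(o + 2)*(o + 3)*(o^2 + 7*o + 12) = (o - 3)*(o + 2)*(o + 3)*(o + 4)*(o + 3)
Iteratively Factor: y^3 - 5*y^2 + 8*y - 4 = (y - 2)*(y^2 - 3*y + 2) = (y - 2)^2*(y - 1)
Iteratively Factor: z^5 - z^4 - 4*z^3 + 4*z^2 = (z)*(z^4 - z^3 - 4*z^2 + 4*z) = z^2*(z^3 - z^2 - 4*z + 4) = z^2*(z - 2)*(z^2 + z - 2) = z^2*(z - 2)*(z - 1)*(z + 2)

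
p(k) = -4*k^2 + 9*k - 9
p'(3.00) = -15.00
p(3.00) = -18.00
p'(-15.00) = 129.00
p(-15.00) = -1044.00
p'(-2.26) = 27.08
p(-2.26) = -49.77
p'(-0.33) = 11.64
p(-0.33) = -12.41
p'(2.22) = -8.76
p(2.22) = -8.73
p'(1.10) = 0.20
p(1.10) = -3.94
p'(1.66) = -4.28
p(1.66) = -5.08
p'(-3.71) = 38.68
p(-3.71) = -97.45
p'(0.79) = 2.68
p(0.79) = -4.39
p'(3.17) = -16.36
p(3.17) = -20.67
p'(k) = 9 - 8*k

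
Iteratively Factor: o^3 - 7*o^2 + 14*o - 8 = (o - 4)*(o^2 - 3*o + 2) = (o - 4)*(o - 2)*(o - 1)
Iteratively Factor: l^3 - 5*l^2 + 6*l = (l - 2)*(l^2 - 3*l) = (l - 3)*(l - 2)*(l)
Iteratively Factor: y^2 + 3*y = (y)*(y + 3)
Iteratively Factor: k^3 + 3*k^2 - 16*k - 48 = (k + 4)*(k^2 - k - 12) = (k + 3)*(k + 4)*(k - 4)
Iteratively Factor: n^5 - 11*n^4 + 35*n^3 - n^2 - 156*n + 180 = (n - 2)*(n^4 - 9*n^3 + 17*n^2 + 33*n - 90) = (n - 2)*(n + 2)*(n^3 - 11*n^2 + 39*n - 45) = (n - 5)*(n - 2)*(n + 2)*(n^2 - 6*n + 9) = (n - 5)*(n - 3)*(n - 2)*(n + 2)*(n - 3)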